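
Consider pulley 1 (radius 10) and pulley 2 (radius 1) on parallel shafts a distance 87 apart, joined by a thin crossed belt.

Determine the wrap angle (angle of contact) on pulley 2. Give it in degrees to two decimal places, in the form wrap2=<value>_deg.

crossed belt: β = asin((r1+r2)/C) = asin(11/87) = 7.2637°
wrap1 = wrap2 = π + 2β = 194.5275°

wrap2=194.53_deg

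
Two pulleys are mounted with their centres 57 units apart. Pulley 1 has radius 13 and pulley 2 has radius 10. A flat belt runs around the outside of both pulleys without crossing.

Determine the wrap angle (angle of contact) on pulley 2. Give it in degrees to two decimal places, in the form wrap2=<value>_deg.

wrap2=173.97_deg

open belt: β = asin((r2−r1)/C) = asin(-3/57) = -3.0170°
wrap1 = π − 2β = 186.0339°
wrap2 = π + 2β = 173.9661°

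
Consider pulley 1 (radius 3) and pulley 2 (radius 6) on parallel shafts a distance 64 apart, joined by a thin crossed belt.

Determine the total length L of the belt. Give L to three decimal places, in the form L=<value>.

L=157.542

crossed belt: β = asin((r1+r2)/C) = asin(9/64) = 8.0840°
wrap1 = wrap2 = π + 2β = 196.1680°
tangent length = C·cosβ = 63.3640
L = (r1+r2)·wrap + 2·C·cosβ = 9·3.4238 + 2·63.3640 = 157.5421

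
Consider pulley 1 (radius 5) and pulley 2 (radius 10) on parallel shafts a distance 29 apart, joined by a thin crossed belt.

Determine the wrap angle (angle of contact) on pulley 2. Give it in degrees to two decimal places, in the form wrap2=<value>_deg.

crossed belt: β = asin((r1+r2)/C) = asin(15/29) = 31.1474°
wrap1 = wrap2 = π + 2β = 242.2948°

wrap2=242.29_deg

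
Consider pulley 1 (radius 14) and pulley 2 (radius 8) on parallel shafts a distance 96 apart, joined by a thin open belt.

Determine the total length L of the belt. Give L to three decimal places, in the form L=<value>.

L=261.490

open belt: β = asin((r2−r1)/C) = asin(-6/96) = -3.5833°
wrap1 = π − 2β = 187.1666°
wrap2 = π + 2β = 172.8334°
tangent length = C·cosβ = 95.8123
L = r1·wrap1 + r2·wrap2 + 2·C·cosβ = 14·3.2667 + 8·3.0165 + 2·95.8123 = 261.4902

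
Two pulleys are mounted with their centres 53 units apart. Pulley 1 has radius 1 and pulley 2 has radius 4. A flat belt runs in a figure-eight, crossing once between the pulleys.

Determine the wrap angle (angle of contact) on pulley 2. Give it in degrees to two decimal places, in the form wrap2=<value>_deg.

crossed belt: β = asin((r1+r2)/C) = asin(5/53) = 5.4133°
wrap1 = wrap2 = π + 2β = 190.8266°

wrap2=190.83_deg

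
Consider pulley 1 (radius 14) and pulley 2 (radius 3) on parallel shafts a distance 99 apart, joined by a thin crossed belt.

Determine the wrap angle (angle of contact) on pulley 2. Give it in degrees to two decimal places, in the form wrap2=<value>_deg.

wrap2=199.78_deg

crossed belt: β = asin((r1+r2)/C) = asin(17/99) = 9.8877°
wrap1 = wrap2 = π + 2β = 199.7753°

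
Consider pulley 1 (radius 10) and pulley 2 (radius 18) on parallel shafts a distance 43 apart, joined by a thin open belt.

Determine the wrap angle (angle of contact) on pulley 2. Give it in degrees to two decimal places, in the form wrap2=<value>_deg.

wrap2=201.44_deg

open belt: β = asin((r2−r1)/C) = asin(8/43) = 10.7222°
wrap1 = π − 2β = 158.5557°
wrap2 = π + 2β = 201.4443°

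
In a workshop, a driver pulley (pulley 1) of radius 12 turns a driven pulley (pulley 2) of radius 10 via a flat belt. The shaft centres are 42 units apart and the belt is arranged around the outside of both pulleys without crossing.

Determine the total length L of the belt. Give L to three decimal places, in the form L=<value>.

open belt: β = asin((r2−r1)/C) = asin(-2/42) = -2.7294°
wrap1 = π − 2β = 185.4588°
wrap2 = π + 2β = 174.5412°
tangent length = C·cosβ = 41.9524
L = r1·wrap1 + r2·wrap2 + 2·C·cosβ = 12·3.2369 + 10·3.0463 + 2·41.9524 = 153.2103

L=153.210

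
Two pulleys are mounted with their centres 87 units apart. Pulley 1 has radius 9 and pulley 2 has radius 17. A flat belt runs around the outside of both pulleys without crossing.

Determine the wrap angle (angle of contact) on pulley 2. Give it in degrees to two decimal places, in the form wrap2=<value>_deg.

open belt: β = asin((r2−r1)/C) = asin(8/87) = 5.2760°
wrap1 = π − 2β = 169.4479°
wrap2 = π + 2β = 190.5521°

wrap2=190.55_deg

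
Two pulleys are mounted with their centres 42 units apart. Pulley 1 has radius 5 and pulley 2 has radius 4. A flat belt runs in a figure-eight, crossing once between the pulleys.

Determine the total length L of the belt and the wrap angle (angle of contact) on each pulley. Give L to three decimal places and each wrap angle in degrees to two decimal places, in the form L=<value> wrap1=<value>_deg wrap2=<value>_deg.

crossed belt: β = asin((r1+r2)/C) = asin(9/42) = 12.3736°
wrap1 = wrap2 = π + 2β = 204.7473°
tangent length = C·cosβ = 41.0244
L = (r1+r2)·wrap + 2·C·cosβ = 9·3.5735 + 2·41.0244 = 114.2104

L=114.210 wrap1=204.75_deg wrap2=204.75_deg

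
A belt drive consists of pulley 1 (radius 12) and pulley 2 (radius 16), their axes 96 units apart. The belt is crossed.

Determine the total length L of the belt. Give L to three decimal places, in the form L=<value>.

crossed belt: β = asin((r1+r2)/C) = asin(28/96) = 16.9578°
wrap1 = wrap2 = π + 2β = 213.9155°
tangent length = C·cosβ = 91.8259
L = (r1+r2)·wrap + 2·C·cosβ = 28·3.7335 + 2·91.8259 = 288.1907

L=288.191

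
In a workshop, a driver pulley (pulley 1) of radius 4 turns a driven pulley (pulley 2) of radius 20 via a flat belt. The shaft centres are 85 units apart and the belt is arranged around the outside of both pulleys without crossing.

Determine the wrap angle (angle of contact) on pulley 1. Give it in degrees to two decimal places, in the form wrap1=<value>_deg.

wrap1=158.30_deg

open belt: β = asin((r2−r1)/C) = asin(16/85) = 10.8498°
wrap1 = π − 2β = 158.3004°
wrap2 = π + 2β = 201.6996°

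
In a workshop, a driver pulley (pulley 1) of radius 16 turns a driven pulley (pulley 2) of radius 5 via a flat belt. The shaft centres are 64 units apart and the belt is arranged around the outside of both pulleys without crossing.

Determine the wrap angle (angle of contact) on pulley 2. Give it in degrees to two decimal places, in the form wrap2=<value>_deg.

open belt: β = asin((r2−r1)/C) = asin(-11/64) = -9.8969°
wrap1 = π − 2β = 199.7937°
wrap2 = π + 2β = 160.2063°

wrap2=160.21_deg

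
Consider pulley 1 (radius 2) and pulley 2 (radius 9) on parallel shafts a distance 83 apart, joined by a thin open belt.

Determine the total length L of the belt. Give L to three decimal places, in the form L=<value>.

L=201.148

open belt: β = asin((r2−r1)/C) = asin(7/83) = 4.8379°
wrap1 = π − 2β = 170.3242°
wrap2 = π + 2β = 189.6758°
tangent length = C·cosβ = 82.7043
L = r1·wrap1 + r2·wrap2 + 2·C·cosβ = 2·2.9727 + 9·3.3105 + 2·82.7043 = 201.1482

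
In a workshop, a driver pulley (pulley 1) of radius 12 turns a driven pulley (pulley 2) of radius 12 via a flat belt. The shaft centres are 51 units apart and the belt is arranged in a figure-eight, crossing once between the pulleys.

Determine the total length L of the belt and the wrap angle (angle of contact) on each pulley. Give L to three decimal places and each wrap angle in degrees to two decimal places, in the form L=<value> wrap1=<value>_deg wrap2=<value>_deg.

L=188.916 wrap1=236.14_deg wrap2=236.14_deg

crossed belt: β = asin((r1+r2)/C) = asin(24/51) = 28.0725°
wrap1 = wrap2 = π + 2β = 236.1450°
tangent length = C·cosβ = 45.0000
L = (r1+r2)·wrap + 2·C·cosβ = 24·4.1215 + 2·45.0000 = 188.9162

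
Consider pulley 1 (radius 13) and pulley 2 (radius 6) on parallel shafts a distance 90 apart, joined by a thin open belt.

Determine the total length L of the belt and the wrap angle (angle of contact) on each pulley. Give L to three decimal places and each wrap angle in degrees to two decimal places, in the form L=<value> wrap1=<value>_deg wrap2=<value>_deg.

L=240.235 wrap1=188.92_deg wrap2=171.08_deg

open belt: β = asin((r2−r1)/C) = asin(-7/90) = -4.4608°
wrap1 = π − 2β = 188.9217°
wrap2 = π + 2β = 171.0783°
tangent length = C·cosβ = 89.7274
L = r1·wrap1 + r2·wrap2 + 2·C·cosβ = 13·3.2973 + 6·2.9859 + 2·89.7274 = 240.2350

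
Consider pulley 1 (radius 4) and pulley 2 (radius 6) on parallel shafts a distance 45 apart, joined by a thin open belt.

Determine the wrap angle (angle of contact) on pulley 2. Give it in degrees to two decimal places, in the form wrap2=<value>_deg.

wrap2=185.09_deg

open belt: β = asin((r2−r1)/C) = asin(2/45) = 2.5473°
wrap1 = π − 2β = 174.9054°
wrap2 = π + 2β = 185.0946°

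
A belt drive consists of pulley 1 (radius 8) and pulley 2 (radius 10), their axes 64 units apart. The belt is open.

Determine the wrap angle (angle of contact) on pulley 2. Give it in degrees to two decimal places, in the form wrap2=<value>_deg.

wrap2=183.58_deg

open belt: β = asin((r2−r1)/C) = asin(2/64) = 1.7908°
wrap1 = π − 2β = 176.4184°
wrap2 = π + 2β = 183.5816°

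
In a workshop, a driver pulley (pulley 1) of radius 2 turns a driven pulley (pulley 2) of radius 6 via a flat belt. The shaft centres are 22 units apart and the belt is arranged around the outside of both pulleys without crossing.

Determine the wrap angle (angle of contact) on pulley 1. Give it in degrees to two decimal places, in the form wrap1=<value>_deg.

open belt: β = asin((r2−r1)/C) = asin(4/22) = 10.4757°
wrap1 = π − 2β = 159.0486°
wrap2 = π + 2β = 200.9514°

wrap1=159.05_deg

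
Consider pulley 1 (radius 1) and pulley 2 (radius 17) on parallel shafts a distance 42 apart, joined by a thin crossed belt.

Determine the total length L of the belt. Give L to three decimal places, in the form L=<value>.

L=148.388

crossed belt: β = asin((r1+r2)/C) = asin(18/42) = 25.3769°
wrap1 = wrap2 = π + 2β = 230.7539°
tangent length = C·cosβ = 37.9473
L = (r1+r2)·wrap + 2·C·cosβ = 18·4.0274 + 2·37.9473 = 148.3881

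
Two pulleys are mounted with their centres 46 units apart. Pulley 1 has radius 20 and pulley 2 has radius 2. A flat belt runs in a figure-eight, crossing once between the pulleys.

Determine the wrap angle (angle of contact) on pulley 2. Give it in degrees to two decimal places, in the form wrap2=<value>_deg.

crossed belt: β = asin((r1+r2)/C) = asin(22/46) = 28.5719°
wrap1 = wrap2 = π + 2β = 237.1438°

wrap2=237.14_deg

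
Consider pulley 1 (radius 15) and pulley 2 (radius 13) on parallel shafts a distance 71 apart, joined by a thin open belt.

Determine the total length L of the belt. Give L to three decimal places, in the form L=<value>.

L=230.021

open belt: β = asin((r2−r1)/C) = asin(-2/71) = -1.6142°
wrap1 = π − 2β = 183.2284°
wrap2 = π + 2β = 176.7716°
tangent length = C·cosβ = 70.9718
L = r1·wrap1 + r2·wrap2 + 2·C·cosβ = 15·3.1979 + 13·3.0852 + 2·70.9718 = 230.0209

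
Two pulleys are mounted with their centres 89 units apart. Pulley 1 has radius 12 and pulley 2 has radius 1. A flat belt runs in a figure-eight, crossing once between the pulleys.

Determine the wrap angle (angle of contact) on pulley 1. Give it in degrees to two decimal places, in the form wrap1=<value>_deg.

wrap1=196.80_deg

crossed belt: β = asin((r1+r2)/C) = asin(13/89) = 8.3991°
wrap1 = wrap2 = π + 2β = 196.7982°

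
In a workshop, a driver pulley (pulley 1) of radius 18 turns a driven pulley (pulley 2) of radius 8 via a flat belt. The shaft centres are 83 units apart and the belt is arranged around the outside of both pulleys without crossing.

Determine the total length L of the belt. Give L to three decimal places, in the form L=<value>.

open belt: β = asin((r2−r1)/C) = asin(-10/83) = -6.9199°
wrap1 = π − 2β = 193.8398°
wrap2 = π + 2β = 166.1602°
tangent length = C·cosβ = 82.3954
L = r1·wrap1 + r2·wrap2 + 2·C·cosβ = 18·3.3831 + 8·2.9000 + 2·82.3954 = 248.8877

L=248.888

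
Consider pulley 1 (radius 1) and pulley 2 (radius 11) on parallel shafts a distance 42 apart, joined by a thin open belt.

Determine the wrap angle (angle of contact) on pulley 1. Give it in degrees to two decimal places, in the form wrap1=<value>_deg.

wrap1=152.45_deg

open belt: β = asin((r2−r1)/C) = asin(10/42) = 13.7741°
wrap1 = π − 2β = 152.4517°
wrap2 = π + 2β = 207.5483°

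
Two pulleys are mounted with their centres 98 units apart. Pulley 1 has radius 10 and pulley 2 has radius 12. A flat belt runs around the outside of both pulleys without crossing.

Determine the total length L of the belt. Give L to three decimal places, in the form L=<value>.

L=265.156

open belt: β = asin((r2−r1)/C) = asin(2/98) = 1.1694°
wrap1 = π − 2β = 177.6612°
wrap2 = π + 2β = 182.3388°
tangent length = C·cosβ = 97.9796
L = r1·wrap1 + r2·wrap2 + 2·C·cosβ = 10·3.1008 + 12·3.1824 + 2·97.9796 = 265.1559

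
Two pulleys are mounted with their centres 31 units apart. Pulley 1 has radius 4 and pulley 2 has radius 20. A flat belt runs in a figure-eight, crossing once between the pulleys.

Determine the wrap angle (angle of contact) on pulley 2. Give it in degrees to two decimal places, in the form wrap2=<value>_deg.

wrap2=281.46_deg

crossed belt: β = asin((r1+r2)/C) = asin(24/31) = 50.7320°
wrap1 = wrap2 = π + 2β = 281.4639°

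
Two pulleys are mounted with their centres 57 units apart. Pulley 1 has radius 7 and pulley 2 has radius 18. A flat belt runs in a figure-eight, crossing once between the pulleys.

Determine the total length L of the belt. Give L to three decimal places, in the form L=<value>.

L=203.692

crossed belt: β = asin((r1+r2)/C) = asin(25/57) = 26.0144°
wrap1 = wrap2 = π + 2β = 232.0287°
tangent length = C·cosβ = 51.2250
L = (r1+r2)·wrap + 2·C·cosβ = 25·4.0497 + 2·51.2250 = 203.6916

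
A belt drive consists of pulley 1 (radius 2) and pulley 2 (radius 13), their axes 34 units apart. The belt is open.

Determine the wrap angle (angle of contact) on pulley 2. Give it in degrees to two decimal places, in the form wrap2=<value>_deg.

wrap2=217.75_deg

open belt: β = asin((r2−r1)/C) = asin(11/34) = 18.8765°
wrap1 = π − 2β = 142.2470°
wrap2 = π + 2β = 217.7530°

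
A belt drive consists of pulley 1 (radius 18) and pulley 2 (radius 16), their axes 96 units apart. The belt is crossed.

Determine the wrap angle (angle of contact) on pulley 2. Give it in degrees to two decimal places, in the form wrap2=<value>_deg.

wrap2=221.48_deg

crossed belt: β = asin((r1+r2)/C) = asin(34/96) = 20.7424°
wrap1 = wrap2 = π + 2β = 221.4848°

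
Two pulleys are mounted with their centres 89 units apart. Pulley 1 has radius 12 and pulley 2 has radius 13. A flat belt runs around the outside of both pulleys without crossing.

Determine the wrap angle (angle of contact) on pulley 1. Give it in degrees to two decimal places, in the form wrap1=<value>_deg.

open belt: β = asin((r2−r1)/C) = asin(1/89) = 0.6438°
wrap1 = π − 2β = 178.7124°
wrap2 = π + 2β = 181.2876°

wrap1=178.71_deg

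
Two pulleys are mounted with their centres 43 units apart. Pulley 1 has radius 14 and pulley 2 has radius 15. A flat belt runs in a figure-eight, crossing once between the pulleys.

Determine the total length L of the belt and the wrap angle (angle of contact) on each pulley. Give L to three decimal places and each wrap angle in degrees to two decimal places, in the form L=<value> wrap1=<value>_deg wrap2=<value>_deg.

crossed belt: β = asin((r1+r2)/C) = asin(29/43) = 42.4090°
wrap1 = wrap2 = π + 2β = 264.8180°
tangent length = C·cosβ = 31.7490
L = (r1+r2)·wrap + 2·C·cosβ = 29·4.6219 + 2·31.7490 = 197.5345

L=197.534 wrap1=264.82_deg wrap2=264.82_deg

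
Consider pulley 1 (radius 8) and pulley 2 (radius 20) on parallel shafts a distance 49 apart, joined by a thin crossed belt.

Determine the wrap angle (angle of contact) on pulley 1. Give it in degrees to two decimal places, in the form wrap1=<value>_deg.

crossed belt: β = asin((r1+r2)/C) = asin(28/49) = 34.8499°
wrap1 = wrap2 = π + 2β = 249.6998°

wrap1=249.70_deg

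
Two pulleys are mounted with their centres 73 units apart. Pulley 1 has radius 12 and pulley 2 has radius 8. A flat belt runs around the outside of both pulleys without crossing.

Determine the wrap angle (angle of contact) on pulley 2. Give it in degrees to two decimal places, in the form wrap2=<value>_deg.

open belt: β = asin((r2−r1)/C) = asin(-4/73) = -3.1411°
wrap1 = π − 2β = 186.2821°
wrap2 = π + 2β = 173.7179°

wrap2=173.72_deg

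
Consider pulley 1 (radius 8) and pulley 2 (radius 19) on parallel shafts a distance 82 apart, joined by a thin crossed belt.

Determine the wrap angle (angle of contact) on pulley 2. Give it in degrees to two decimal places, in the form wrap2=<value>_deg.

crossed belt: β = asin((r1+r2)/C) = asin(27/82) = 19.2244°
wrap1 = wrap2 = π + 2β = 218.4487°

wrap2=218.45_deg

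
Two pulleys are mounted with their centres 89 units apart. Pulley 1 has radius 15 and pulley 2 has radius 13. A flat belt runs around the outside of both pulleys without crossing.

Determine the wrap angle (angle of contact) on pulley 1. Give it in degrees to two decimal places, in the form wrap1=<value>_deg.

open belt: β = asin((r2−r1)/C) = asin(-2/89) = -1.2877°
wrap1 = π − 2β = 182.5753°
wrap2 = π + 2β = 177.4247°

wrap1=182.58_deg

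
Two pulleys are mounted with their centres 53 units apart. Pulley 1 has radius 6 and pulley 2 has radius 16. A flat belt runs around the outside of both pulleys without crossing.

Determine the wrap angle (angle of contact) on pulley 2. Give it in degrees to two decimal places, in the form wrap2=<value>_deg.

open belt: β = asin((r2−r1)/C) = asin(10/53) = 10.8757°
wrap1 = π − 2β = 158.2486°
wrap2 = π + 2β = 201.7514°

wrap2=201.75_deg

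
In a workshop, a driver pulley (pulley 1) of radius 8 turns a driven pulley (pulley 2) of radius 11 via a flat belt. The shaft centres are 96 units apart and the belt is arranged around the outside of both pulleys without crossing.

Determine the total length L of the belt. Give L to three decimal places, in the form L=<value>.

L=251.784

open belt: β = asin((r2−r1)/C) = asin(3/96) = 1.7908°
wrap1 = π − 2β = 176.4184°
wrap2 = π + 2β = 183.5816°
tangent length = C·cosβ = 95.9531
L = r1·wrap1 + r2·wrap2 + 2·C·cosβ = 8·3.0791 + 11·3.2041 + 2·95.9531 = 251.7840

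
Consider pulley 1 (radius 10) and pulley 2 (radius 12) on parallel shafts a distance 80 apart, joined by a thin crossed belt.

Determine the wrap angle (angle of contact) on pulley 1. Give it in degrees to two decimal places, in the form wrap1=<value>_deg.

crossed belt: β = asin((r1+r2)/C) = asin(22/80) = 15.9620°
wrap1 = wrap2 = π + 2β = 211.9240°

wrap1=211.92_deg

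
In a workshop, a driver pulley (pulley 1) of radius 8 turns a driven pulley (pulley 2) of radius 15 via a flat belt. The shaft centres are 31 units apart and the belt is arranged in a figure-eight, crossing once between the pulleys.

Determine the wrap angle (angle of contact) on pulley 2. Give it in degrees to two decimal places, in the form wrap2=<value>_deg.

wrap2=275.79_deg

crossed belt: β = asin((r1+r2)/C) = asin(23/31) = 47.8966°
wrap1 = wrap2 = π + 2β = 275.7931°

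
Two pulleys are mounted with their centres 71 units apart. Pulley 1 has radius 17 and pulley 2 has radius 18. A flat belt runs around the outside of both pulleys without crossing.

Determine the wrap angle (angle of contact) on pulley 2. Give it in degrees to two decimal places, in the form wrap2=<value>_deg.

open belt: β = asin((r2−r1)/C) = asin(1/71) = 0.8070°
wrap1 = π − 2β = 178.3860°
wrap2 = π + 2β = 181.6140°

wrap2=181.61_deg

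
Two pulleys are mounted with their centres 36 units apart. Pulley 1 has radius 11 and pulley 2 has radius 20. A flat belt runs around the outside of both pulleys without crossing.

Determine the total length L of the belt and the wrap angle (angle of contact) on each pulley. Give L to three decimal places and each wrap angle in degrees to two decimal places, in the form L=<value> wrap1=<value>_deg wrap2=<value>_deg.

open belt: β = asin((r2−r1)/C) = asin(9/36) = 14.4775°
wrap1 = π − 2β = 151.0450°
wrap2 = π + 2β = 208.9550°
tangent length = C·cosβ = 34.8569
L = r1·wrap1 + r2·wrap2 + 2·C·cosβ = 11·2.6362 + 20·3.6470 + 2·34.8569 = 171.6513

L=171.651 wrap1=151.04_deg wrap2=208.96_deg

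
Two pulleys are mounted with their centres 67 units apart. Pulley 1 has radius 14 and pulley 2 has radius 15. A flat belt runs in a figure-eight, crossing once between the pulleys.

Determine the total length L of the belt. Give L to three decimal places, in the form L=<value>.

crossed belt: β = asin((r1+r2)/C) = asin(29/67) = 25.6477°
wrap1 = wrap2 = π + 2β = 231.2953°
tangent length = C·cosβ = 60.3987
L = (r1+r2)·wrap + 2·C·cosβ = 29·4.0369 + 2·60.3987 = 237.8664

L=237.866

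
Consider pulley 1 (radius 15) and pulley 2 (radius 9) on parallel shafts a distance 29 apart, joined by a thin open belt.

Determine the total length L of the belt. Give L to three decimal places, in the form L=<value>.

open belt: β = asin((r2−r1)/C) = asin(-6/29) = -11.9405°
wrap1 = π − 2β = 203.8811°
wrap2 = π + 2β = 156.1189°
tangent length = C·cosβ = 28.3725
L = r1·wrap1 + r2·wrap2 + 2·C·cosβ = 15·3.5584 + 9·2.7248 + 2·28.3725 = 134.6441

L=134.644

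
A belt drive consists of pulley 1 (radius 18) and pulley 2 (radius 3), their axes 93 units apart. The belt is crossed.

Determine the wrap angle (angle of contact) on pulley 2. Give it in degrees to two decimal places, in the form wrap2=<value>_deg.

wrap2=206.10_deg

crossed belt: β = asin((r1+r2)/C) = asin(21/93) = 13.0503°
wrap1 = wrap2 = π + 2β = 206.1006°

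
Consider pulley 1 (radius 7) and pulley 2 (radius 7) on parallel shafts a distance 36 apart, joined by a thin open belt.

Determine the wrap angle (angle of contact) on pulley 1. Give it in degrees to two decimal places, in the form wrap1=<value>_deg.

wrap1=180.00_deg

open belt: β = asin((r2−r1)/C) = asin(0/36) = 0.0000°
wrap1 = π − 2β = 180.0000°
wrap2 = π + 2β = 180.0000°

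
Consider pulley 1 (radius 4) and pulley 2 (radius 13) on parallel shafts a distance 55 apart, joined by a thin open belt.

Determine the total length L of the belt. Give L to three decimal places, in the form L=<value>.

L=164.883

open belt: β = asin((r2−r1)/C) = asin(9/55) = 9.4180°
wrap1 = π − 2β = 161.1639°
wrap2 = π + 2β = 198.8361°
tangent length = C·cosβ = 54.2586
L = r1·wrap1 + r2·wrap2 + 2·C·cosβ = 4·2.8128 + 13·3.4703 + 2·54.2586 = 164.8831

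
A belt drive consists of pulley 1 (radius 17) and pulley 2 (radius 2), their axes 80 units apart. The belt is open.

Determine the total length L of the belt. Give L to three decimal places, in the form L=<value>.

L=222.511

open belt: β = asin((r2−r1)/C) = asin(-15/80) = -10.8069°
wrap1 = π − 2β = 201.6138°
wrap2 = π + 2β = 158.3862°
tangent length = C·cosβ = 78.5812
L = r1·wrap1 + r2·wrap2 + 2·C·cosβ = 17·3.5188 + 2·2.7644 + 2·78.5812 = 222.5111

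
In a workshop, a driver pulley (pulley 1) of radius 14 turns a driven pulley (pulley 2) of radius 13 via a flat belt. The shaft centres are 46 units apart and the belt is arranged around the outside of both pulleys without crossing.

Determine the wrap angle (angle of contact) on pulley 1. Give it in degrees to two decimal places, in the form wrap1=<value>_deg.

wrap1=182.49_deg

open belt: β = asin((r2−r1)/C) = asin(-1/46) = -1.2457°
wrap1 = π − 2β = 182.4913°
wrap2 = π + 2β = 177.5087°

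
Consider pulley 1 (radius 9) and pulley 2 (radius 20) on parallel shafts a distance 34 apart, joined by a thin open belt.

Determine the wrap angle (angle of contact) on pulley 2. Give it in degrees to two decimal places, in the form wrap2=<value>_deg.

wrap2=217.75_deg

open belt: β = asin((r2−r1)/C) = asin(11/34) = 18.8765°
wrap1 = π − 2β = 142.2470°
wrap2 = π + 2β = 217.7530°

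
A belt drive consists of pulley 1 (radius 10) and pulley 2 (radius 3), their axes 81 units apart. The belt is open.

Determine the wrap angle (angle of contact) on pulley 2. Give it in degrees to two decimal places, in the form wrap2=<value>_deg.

open belt: β = asin((r2−r1)/C) = asin(-7/81) = -4.9577°
wrap1 = π − 2β = 189.9153°
wrap2 = π + 2β = 170.0847°

wrap2=170.08_deg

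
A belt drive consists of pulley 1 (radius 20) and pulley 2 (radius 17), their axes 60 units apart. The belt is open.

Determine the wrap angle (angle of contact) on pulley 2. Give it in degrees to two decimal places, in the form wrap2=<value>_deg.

open belt: β = asin((r2−r1)/C) = asin(-3/60) = -2.8660°
wrap1 = π − 2β = 185.7320°
wrap2 = π + 2β = 174.2680°

wrap2=174.27_deg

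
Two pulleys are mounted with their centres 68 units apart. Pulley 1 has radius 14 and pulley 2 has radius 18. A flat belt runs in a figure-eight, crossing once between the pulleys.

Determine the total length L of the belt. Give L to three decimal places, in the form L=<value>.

L=251.888

crossed belt: β = asin((r1+r2)/C) = asin(32/68) = 28.0725°
wrap1 = wrap2 = π + 2β = 236.1450°
tangent length = C·cosβ = 60.0000
L = (r1+r2)·wrap + 2·C·cosβ = 32·4.1215 + 2·60.0000 = 251.8882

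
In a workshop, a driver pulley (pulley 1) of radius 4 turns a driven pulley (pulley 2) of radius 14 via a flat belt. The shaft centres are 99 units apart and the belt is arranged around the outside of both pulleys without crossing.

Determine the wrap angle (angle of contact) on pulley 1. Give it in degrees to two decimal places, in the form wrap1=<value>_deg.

wrap1=168.41_deg

open belt: β = asin((r2−r1)/C) = asin(10/99) = 5.7973°
wrap1 = π − 2β = 168.4053°
wrap2 = π + 2β = 191.5947°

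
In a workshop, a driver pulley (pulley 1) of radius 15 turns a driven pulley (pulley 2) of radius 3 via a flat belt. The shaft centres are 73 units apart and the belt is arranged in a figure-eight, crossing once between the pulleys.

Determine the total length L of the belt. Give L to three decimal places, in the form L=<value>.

L=207.010

crossed belt: β = asin((r1+r2)/C) = asin(18/73) = 14.2750°
wrap1 = wrap2 = π + 2β = 208.5499°
tangent length = C·cosβ = 70.7460
L = (r1+r2)·wrap + 2·C·cosβ = 18·3.6399 + 2·70.7460 = 207.0099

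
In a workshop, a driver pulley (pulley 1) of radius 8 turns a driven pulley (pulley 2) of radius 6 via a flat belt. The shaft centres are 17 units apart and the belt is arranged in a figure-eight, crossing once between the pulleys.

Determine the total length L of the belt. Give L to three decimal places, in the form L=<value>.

crossed belt: β = asin((r1+r2)/C) = asin(14/17) = 55.4397°
wrap1 = wrap2 = π + 2β = 290.8794°
tangent length = C·cosβ = 9.6437
L = (r1+r2)·wrap + 2·C·cosβ = 14·5.0768 + 2·9.6437 = 90.3625

L=90.363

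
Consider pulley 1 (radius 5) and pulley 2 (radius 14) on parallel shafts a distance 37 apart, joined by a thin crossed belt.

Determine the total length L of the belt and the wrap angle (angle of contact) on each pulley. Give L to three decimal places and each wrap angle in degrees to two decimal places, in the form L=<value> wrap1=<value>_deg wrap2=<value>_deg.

crossed belt: β = asin((r1+r2)/C) = asin(19/37) = 30.8981°
wrap1 = wrap2 = π + 2β = 241.7963°
tangent length = C·cosβ = 31.7490
L = (r1+r2)·wrap + 2·C·cosβ = 19·4.2201 + 2·31.7490 = 143.6807

L=143.681 wrap1=241.80_deg wrap2=241.80_deg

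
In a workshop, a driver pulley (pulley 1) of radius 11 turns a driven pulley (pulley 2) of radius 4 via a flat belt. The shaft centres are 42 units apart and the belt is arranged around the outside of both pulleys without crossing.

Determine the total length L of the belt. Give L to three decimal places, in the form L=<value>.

L=132.293

open belt: β = asin((r2−r1)/C) = asin(-7/42) = -9.5941°
wrap1 = π − 2β = 199.1881°
wrap2 = π + 2β = 160.8119°
tangent length = C·cosβ = 41.4126
L = r1·wrap1 + r2·wrap2 + 2·C·cosβ = 11·3.4765 + 4·2.8067 + 2·41.4126 = 132.2933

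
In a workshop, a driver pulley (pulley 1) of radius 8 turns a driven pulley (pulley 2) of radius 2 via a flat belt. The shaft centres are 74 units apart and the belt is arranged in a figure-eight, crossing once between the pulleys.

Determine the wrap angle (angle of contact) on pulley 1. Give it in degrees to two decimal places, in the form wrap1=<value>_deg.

wrap1=195.53_deg

crossed belt: β = asin((r1+r2)/C) = asin(10/74) = 7.7664°
wrap1 = wrap2 = π + 2β = 195.5329°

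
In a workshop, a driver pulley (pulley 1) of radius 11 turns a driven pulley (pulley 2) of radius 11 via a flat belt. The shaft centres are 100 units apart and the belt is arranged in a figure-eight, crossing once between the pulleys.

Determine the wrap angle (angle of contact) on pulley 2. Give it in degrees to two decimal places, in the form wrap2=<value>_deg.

crossed belt: β = asin((r1+r2)/C) = asin(22/100) = 12.7090°
wrap1 = wrap2 = π + 2β = 205.4181°

wrap2=205.42_deg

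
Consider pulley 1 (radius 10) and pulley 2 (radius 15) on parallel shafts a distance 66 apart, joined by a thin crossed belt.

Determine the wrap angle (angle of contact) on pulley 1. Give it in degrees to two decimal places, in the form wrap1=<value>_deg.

crossed belt: β = asin((r1+r2)/C) = asin(25/66) = 22.2586°
wrap1 = wrap2 = π + 2β = 224.5172°

wrap1=224.52_deg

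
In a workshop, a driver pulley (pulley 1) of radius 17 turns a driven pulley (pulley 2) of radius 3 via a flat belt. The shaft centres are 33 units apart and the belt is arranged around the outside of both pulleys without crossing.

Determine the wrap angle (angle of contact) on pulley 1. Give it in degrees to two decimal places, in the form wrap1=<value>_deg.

open belt: β = asin((r2−r1)/C) = asin(-14/33) = -25.1027°
wrap1 = π − 2β = 230.2054°
wrap2 = π + 2β = 129.7946°

wrap1=230.21_deg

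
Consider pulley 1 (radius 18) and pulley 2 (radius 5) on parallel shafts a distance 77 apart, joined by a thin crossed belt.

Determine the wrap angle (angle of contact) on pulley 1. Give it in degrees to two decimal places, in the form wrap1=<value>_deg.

wrap1=214.76_deg

crossed belt: β = asin((r1+r2)/C) = asin(23/77) = 17.3796°
wrap1 = wrap2 = π + 2β = 214.7592°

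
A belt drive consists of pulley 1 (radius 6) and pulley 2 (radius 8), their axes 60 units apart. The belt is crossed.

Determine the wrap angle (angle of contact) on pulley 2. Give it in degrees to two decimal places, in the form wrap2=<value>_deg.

crossed belt: β = asin((r1+r2)/C) = asin(14/60) = 13.4934°
wrap1 = wrap2 = π + 2β = 206.9868°

wrap2=206.99_deg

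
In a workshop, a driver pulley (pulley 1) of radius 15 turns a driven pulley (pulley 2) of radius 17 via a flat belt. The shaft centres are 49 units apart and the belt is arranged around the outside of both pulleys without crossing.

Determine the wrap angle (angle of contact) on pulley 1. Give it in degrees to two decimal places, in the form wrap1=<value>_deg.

wrap1=175.32_deg

open belt: β = asin((r2−r1)/C) = asin(2/49) = 2.3393°
wrap1 = π − 2β = 175.3215°
wrap2 = π + 2β = 184.6785°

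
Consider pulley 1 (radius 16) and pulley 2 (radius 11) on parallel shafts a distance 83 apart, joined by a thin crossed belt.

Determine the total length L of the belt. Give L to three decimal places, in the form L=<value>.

crossed belt: β = asin((r1+r2)/C) = asin(27/83) = 18.9838°
wrap1 = wrap2 = π + 2β = 217.9676°
tangent length = C·cosβ = 78.4857
L = (r1+r2)·wrap + 2·C·cosβ = 27·3.8043 + 2·78.4857 = 259.6862

L=259.686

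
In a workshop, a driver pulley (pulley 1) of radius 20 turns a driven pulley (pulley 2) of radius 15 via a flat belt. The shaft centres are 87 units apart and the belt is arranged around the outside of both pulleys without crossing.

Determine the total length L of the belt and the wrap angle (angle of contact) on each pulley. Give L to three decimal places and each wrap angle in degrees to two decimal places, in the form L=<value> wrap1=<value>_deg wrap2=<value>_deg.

L=284.243 wrap1=186.59_deg wrap2=173.41_deg

open belt: β = asin((r2−r1)/C) = asin(-5/87) = -3.2947°
wrap1 = π − 2β = 186.5894°
wrap2 = π + 2β = 173.4106°
tangent length = C·cosβ = 86.8562
L = r1·wrap1 + r2·wrap2 + 2·C·cosβ = 20·3.2566 + 15·3.0266 + 2·86.8562 = 284.2432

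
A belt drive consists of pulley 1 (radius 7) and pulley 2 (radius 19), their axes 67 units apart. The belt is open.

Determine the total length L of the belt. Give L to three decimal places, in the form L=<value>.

L=217.836

open belt: β = asin((r2−r1)/C) = asin(12/67) = 10.3176°
wrap1 = π − 2β = 159.3648°
wrap2 = π + 2β = 200.6352°
tangent length = C·cosβ = 65.9166
L = r1·wrap1 + r2·wrap2 + 2·C·cosβ = 7·2.7814 + 19·3.5017 + 2·65.9166 = 217.8365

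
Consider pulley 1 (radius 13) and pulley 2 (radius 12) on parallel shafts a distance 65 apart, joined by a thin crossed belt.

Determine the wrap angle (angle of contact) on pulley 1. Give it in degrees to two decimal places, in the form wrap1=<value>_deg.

wrap1=225.24_deg

crossed belt: β = asin((r1+r2)/C) = asin(25/65) = 22.6199°
wrap1 = wrap2 = π + 2β = 225.2397°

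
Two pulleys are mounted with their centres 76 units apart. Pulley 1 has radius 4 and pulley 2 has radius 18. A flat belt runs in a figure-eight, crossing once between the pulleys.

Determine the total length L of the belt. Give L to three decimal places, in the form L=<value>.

L=227.529

crossed belt: β = asin((r1+r2)/C) = asin(22/76) = 16.8264°
wrap1 = wrap2 = π + 2β = 213.6529°
tangent length = C·cosβ = 72.7461
L = (r1+r2)·wrap + 2·C·cosβ = 22·3.7289 + 2·72.7461 = 227.5291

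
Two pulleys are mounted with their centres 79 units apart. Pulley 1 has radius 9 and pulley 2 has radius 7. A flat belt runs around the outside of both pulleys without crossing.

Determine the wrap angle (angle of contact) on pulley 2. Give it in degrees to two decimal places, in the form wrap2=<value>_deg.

open belt: β = asin((r2−r1)/C) = asin(-2/79) = -1.4507°
wrap1 = π − 2β = 182.9014°
wrap2 = π + 2β = 177.0986°

wrap2=177.10_deg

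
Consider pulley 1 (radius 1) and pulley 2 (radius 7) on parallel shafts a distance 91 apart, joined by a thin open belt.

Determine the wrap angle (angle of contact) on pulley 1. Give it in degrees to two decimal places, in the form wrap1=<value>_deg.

open belt: β = asin((r2−r1)/C) = asin(6/91) = 3.7805°
wrap1 = π − 2β = 172.4390°
wrap2 = π + 2β = 187.5610°

wrap1=172.44_deg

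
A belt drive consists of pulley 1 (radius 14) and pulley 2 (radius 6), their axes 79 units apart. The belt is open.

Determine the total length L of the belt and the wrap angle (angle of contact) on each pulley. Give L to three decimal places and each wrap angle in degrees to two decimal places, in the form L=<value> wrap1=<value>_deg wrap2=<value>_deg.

open belt: β = asin((r2−r1)/C) = asin(-8/79) = -5.8121°
wrap1 = π − 2β = 191.6241°
wrap2 = π + 2β = 168.3759°
tangent length = C·cosβ = 78.5939
L = r1·wrap1 + r2·wrap2 + 2·C·cosβ = 14·3.3445 + 6·2.9387 + 2·78.5939 = 221.6427

L=221.643 wrap1=191.62_deg wrap2=168.38_deg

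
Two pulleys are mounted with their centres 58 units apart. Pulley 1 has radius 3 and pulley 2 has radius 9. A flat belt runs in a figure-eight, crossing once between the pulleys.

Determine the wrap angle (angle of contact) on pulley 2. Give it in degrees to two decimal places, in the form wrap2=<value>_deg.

crossed belt: β = asin((r1+r2)/C) = asin(12/58) = 11.9405°
wrap1 = wrap2 = π + 2β = 203.8811°

wrap2=203.88_deg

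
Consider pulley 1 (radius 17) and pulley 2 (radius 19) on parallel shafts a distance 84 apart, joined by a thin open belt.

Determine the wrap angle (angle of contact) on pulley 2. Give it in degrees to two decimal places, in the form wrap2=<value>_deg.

open belt: β = asin((r2−r1)/C) = asin(2/84) = 1.3643°
wrap1 = π − 2β = 177.2714°
wrap2 = π + 2β = 182.7286°

wrap2=182.73_deg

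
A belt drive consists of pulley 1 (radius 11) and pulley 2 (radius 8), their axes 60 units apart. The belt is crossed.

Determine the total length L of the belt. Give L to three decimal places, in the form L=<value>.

crossed belt: β = asin((r1+r2)/C) = asin(19/60) = 18.4615°
wrap1 = wrap2 = π + 2β = 216.9229°
tangent length = C·cosβ = 56.9122
L = (r1+r2)·wrap + 2·C·cosβ = 19·3.7860 + 2·56.9122 = 185.7588

L=185.759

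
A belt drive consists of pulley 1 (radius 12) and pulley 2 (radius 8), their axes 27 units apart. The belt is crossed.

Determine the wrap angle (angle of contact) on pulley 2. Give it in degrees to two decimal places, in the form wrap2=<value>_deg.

wrap2=275.59_deg

crossed belt: β = asin((r1+r2)/C) = asin(20/27) = 47.7946°
wrap1 = wrap2 = π + 2β = 275.5891°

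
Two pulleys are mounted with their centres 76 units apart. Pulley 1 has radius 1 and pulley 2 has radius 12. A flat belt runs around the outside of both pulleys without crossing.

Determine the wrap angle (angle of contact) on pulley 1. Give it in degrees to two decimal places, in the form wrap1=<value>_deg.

wrap1=163.36_deg

open belt: β = asin((r2−r1)/C) = asin(11/76) = 8.3220°
wrap1 = π − 2β = 163.3559°
wrap2 = π + 2β = 196.6441°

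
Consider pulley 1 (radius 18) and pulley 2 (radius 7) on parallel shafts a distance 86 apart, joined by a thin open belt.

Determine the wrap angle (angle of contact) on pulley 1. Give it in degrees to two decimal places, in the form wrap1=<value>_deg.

wrap1=194.70_deg

open belt: β = asin((r2−r1)/C) = asin(-11/86) = -7.3487°
wrap1 = π − 2β = 194.6973°
wrap2 = π + 2β = 165.3027°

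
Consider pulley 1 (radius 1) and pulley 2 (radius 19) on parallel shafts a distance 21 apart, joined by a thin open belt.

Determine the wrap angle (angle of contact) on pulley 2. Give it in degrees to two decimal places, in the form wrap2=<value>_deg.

wrap2=297.99_deg

open belt: β = asin((r2−r1)/C) = asin(18/21) = 58.9973°
wrap1 = π − 2β = 62.0054°
wrap2 = π + 2β = 297.9946°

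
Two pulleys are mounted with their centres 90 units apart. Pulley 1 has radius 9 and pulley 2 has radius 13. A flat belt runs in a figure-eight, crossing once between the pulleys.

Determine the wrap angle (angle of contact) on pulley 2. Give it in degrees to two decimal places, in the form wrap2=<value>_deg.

crossed belt: β = asin((r1+r2)/C) = asin(22/90) = 14.1490°
wrap1 = wrap2 = π + 2β = 208.2980°

wrap2=208.30_deg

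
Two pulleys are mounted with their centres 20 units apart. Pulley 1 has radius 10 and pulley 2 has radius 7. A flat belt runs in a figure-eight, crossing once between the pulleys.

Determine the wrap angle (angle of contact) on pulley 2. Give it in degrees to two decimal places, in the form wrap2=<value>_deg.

wrap2=296.42_deg

crossed belt: β = asin((r1+r2)/C) = asin(17/20) = 58.2117°
wrap1 = wrap2 = π + 2β = 296.4233°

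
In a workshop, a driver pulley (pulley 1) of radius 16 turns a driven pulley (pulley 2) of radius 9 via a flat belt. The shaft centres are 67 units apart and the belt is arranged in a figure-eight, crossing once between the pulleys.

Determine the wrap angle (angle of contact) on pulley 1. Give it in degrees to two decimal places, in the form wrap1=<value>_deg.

wrap1=223.82_deg

crossed belt: β = asin((r1+r2)/C) = asin(25/67) = 21.9090°
wrap1 = wrap2 = π + 2β = 223.8181°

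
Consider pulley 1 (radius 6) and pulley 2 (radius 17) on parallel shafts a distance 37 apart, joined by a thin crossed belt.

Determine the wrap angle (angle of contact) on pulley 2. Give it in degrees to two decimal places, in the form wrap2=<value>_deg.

wrap2=256.87_deg

crossed belt: β = asin((r1+r2)/C) = asin(23/37) = 38.4347°
wrap1 = wrap2 = π + 2β = 256.8693°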